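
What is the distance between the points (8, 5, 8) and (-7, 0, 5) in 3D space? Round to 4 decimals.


3D distance between two points
P1 = (8, 5, 8), P2 = (-7, 0, 5)
Formula: d = sqrt((x2-x1)^2 + (y2-y1)^2 + (z2-z1)^2)
dx = -7 - 8 = -15
dy = 0 - 5 = -5
dz = 5 - 8 = -3
dx^2 + dy^2 + dz^2 = 225 + 25 + 9 = 259
d = sqrt(259)
d = 16.0935
16.0935 units


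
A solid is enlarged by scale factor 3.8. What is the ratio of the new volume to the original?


Linear scale factor k = 3.8
Rule: under a linear scaling by k, volumes scale by k^3.
k^3 = 3.8 * 3.8 * 3.8
k^3 = 14.44 * 3.8
k^3 = 54.872
Volume scales by a factor of 54.872.
54.872 (dimensionless)


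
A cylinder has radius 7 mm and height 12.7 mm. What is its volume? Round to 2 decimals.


Shape: cylinder
Radius r = 7 mm, Height h = 12.7 mm
Formula: V = pi * r^2 * h
r^2 = 49
V = pi * 49 * 12.7
V = 622.3 * pi
V = 1955.01
1955.01 mm^3


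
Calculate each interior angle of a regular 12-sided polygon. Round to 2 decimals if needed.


Shape: regular dodecagon (12 sides)
Formula: interior angle = (n - 2) * 180 / n
(n - 2) = 10
(n - 2) * 180 = 1800
angle = 1800 / 12
angle = 150
150 degrees


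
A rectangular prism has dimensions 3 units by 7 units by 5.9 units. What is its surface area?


Shape: rectangular prism
l = 3 units, w = 7 units, h = 5.9 units
Formula: SA = 2(lw + lh + wh)
lw = 21, lh = 17.7, wh = 41.3
lw + lh + wh = 80
SA = 2 * 80
SA = 160
160 units^2


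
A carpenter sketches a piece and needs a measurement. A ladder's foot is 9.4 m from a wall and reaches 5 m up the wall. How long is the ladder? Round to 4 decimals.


Shape: right triangle
Legs a = 9.4 m, b = 5 m
Formula: c = sqrt(a^2 + b^2)
a^2 = 88.36, b^2 = 25
a^2 + b^2 = 113.36
c = sqrt(113.36)
c = 10.6471
10.6471 m


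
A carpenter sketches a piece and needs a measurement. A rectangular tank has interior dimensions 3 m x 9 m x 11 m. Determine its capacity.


Shape: rectangular prism
l = 3 m, w = 9 m, h = 11 m
Formula: V = l * w * h
V = 3 * 9 * 11
V = 27 * 11
V = 297
297 m^3


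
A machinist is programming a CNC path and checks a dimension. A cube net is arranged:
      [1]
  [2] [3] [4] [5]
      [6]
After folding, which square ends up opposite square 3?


Net: cross layout. Take square 3 as the base (bottom).
Fold the four squares in the horizontal row up around 3: 2 -> left, 4 -> right, 5 wraps to the top.
Fold 1 and 6 up from 3: 1 -> back, 6 -> front.
Opposite pairs are therefore: (1, 6), (2, 4), (3, 5).
Face 3 is opposite face 5.
face 5


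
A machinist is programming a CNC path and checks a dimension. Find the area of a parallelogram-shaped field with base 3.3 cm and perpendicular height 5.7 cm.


Shape: parallelogram
Base b = 3.3 cm, Height h = 5.7 cm
Formula: A = b * h
A = 3.3 * 5.7
A = 18.81
18.81 cm^2


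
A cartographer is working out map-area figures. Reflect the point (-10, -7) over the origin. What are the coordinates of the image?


Transformation: reflection
Original point: (-10, -7)
Rule for reflection through the origin: (x, y) -> (-x, -y)
Apply: (-10, -7) -> (10, 7)
(10, 7)


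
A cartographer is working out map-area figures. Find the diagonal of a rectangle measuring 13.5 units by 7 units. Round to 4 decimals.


Shape: rectangle (diagonal via Pythagoras)
Sides: 13.5 units and 7 units
Formula: d = sqrt(l^2 + w^2)
l^2 = 182.25, w^2 = 49
l^2 + w^2 = 231.25
d = sqrt(231.25)
d = 15.2069
15.2069 units


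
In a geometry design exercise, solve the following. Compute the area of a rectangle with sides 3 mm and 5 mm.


Shape: rectangle
Length l = 3 mm, Width w = 5 mm
Formula: A = l * w
A = 3 * 5
A = 15
15 mm^2


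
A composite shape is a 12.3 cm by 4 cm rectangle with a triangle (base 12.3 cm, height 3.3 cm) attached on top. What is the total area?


Composite shape: rectangle + triangle
Rectangle area = 12.3 * 4 = 49.2
Triangle area = 0.5 * 12.3 * 3.3 = 20.295
Total = 49.2 + 20.295
Total = 69.495
69.495 cm^2


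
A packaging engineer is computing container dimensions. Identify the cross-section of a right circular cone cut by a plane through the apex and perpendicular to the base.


Solid: right circular cone
Cutting plane: through the apex and perpendicular to the base
Visualize the intersection of the plane with the solid's surface.
The boundary of the cut region is a isosceles triangle.
isosceles triangle


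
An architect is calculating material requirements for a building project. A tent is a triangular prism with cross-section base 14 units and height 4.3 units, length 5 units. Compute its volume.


Shape: triangular prism
Triangle base = 14 units, triangle height = 4.3 units, prism length L = 5 units
Formula: V = (1/2 * b * h_tri) * L
Cross-section area = 0.5 * 14 * 4.3 = 30.1
V = 30.1 * 5
V = 150.5
150.5 units^3


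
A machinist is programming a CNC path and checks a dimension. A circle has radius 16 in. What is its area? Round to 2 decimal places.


Shape: circle
Radius r = 16 in
Formula: A = pi * r^2
r^2 = 16^2 = 256
A = pi * 256
A = 804.25
804.25 in^2


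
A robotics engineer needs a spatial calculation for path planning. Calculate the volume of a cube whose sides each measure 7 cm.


Shape: cube
Side s = 7 cm
Formula: V = s^3
V = 7 * 7 * 7
V = 49 * 7
V = 343
343 cm^3


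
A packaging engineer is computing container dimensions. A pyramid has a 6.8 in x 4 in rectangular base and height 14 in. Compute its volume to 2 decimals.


Shape: rectangular pyramid
Base: 6.8 in x 4 in, Height h = 14 in
Formula: V = (1/3) * base_area * h
base_area = 6.8 * 4 = 27.2
base_area * h = 27.2 * 14 = 380.8
V = 380.8 / 3
V = 126.93
126.93 in^3


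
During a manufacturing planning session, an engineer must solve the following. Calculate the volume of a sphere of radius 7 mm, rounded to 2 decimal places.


Shape: sphere
Radius r = 7 mm
Formula: V = (4/3) * pi * r^3
r^3 = 343
(4/3) * 343 = 457.333333
V = 457.333333 * pi
V = 1436.76
1436.76 mm^3


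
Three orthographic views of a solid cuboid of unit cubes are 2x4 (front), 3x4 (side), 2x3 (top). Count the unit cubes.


Orthographic views of a solid rectangular block:
Front view 2 x 4 -> length = 2, height = 4
Side view 3 x 4 -> width = 3, height = 4 (consistent)
Top view 2 x 3 -> confirms length = 2, width = 3
The block is 2 x 3 x 4.
Total unit cubes = 2 * 3 * 4 = 24
24 unit cubes


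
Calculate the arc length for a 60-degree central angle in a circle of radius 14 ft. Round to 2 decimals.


Shape: circular arc
Radius r = 14 ft, Angle = 60 degrees
Formula: L = (angle/360) * 2 * pi * r
2 * pi * r = 28 * pi
L = (60/360) * 28 * pi
L = 4.666667 * pi
L = 14.66
14.66 ft


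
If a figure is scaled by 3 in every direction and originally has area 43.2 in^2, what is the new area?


Linear scale factor k = 3
Original area = 43.2 in^2
Rule: under a linear scaling by k, areas scale by k^2.
k^2 = 3^2 = 9
New area = 43.2 * 9
New area = 388.8
388.8 in^2


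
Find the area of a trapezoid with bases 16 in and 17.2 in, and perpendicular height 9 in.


Shape: trapezoid
Parallel sides a = 16 in, b = 17.2 in; Height h = 9 in
Formula: A = (a + b) * h / 2
a + b = 16 + 17.2 = 33.2
A = 33.2 * 9 / 2
A = 298.8 / 2
A = 149.4
149.4 in^2


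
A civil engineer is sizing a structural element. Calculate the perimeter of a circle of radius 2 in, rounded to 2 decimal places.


Shape: circle
Radius r = 2 in
Formula: C = 2 * pi * r
C = 2 * pi * 2
C = 4 * pi
C = 12.57
12.57 in


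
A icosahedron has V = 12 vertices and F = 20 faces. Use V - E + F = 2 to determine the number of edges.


Polyhedron: icosahedron
Euler's formula for convex polyhedra: V - E + F = 2
Given: V = 12 vertices and F = 20 faces
Solve for E:
E = V + F - 2 = 12 + 20 - 2 = 30
30 edges


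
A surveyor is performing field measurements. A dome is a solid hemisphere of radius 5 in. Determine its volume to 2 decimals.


Shape: hemisphere (half of a sphere)
Radius r = 5 in
Formula: V = (1/2) * (4/3) * pi * r^3 = (2/3) * pi * r^3
r^3 = 125
(2/3) * 125 = 83.333333
V = 83.333333 * pi
V = 261.8
261.8 in^3


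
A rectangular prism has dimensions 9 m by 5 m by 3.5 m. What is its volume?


Shape: rectangular prism
l = 9 m, w = 5 m, h = 3.5 m
Formula: V = l * w * h
V = 9 * 5 * 3.5
V = 45 * 3.5
V = 157.5
157.5 m^3


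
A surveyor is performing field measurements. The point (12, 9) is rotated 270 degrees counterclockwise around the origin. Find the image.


Transformation: rotation about the origin
Original point: (12, 9)
Rule for 270 deg counterclockwise: (x, y) -> (y, -x)
Apply: (12, 9) -> (9, -12)
(9, -12)


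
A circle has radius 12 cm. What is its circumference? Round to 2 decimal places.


Shape: circle
Radius r = 12 cm
Formula: C = 2 * pi * r
C = 2 * pi * 12
C = 24 * pi
C = 75.4
75.4 cm


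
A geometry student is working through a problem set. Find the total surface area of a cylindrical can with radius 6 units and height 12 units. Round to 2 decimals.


Shape: closed cylinder
Radius r = 6 units, Height h = 12 units
Formula: SA = 2*pi*r^2 + 2*pi*r*h = 2*pi*r*(r + h)
r + h = 18
2 * r * (r + h) = 2 * 6 * 18 = 216
SA = 216 * pi
SA = 678.58
678.58 units^2


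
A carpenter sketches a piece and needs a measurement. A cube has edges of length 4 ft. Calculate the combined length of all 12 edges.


Shape: cube
Side s = 4 ft
A cube has 12 edges, all equal.
Formula: total edge length = 12 * s
Total = 12 * 4
Total = 48
48 ft


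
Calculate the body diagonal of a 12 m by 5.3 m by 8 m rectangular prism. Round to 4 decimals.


Shape: rectangular box (space diagonal)
l = 12 m, w = 5.3 m, h = 8 m
Visualize: the diagonal of the base, then a right triangle with that diagonal and the height.
Formula: d = sqrt(l^2 + w^2 + h^2)
l^2 + w^2 + h^2 = 144 + 28.09 + 64 = 236.09
d = sqrt(236.09)
d = 15.3652
15.3652 m


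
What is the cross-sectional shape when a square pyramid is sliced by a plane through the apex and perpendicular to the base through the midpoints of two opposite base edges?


Solid: square pyramid
Cutting plane: through the apex and perpendicular to the base through the midpoints of two opposite base edges
Visualize the intersection of the plane with the solid's surface.
The boundary of the cut region is a isosceles triangle.
isosceles triangle


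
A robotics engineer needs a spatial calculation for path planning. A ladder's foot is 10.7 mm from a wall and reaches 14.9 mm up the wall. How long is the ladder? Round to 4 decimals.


Shape: right triangle
Legs a = 10.7 mm, b = 14.9 mm
Formula: c = sqrt(a^2 + b^2)
a^2 = 114.49, b^2 = 222.01
a^2 + b^2 = 336.5
c = sqrt(336.5)
c = 18.3439
18.3439 mm


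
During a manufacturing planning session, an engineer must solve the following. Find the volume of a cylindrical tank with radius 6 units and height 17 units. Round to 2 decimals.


Shape: cylinder
Radius r = 6 units, Height h = 17 units
Formula: V = pi * r^2 * h
r^2 = 36
V = pi * 36 * 17
V = 612 * pi
V = 1922.65
1922.65 units^3


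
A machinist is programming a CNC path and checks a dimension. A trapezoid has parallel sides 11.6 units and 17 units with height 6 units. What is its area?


Shape: trapezoid
Parallel sides a = 11.6 units, b = 17 units; Height h = 6 units
Formula: A = (a + b) * h / 2
a + b = 11.6 + 17 = 28.6
A = 28.6 * 6 / 2
A = 171.6 / 2
A = 85.8
85.8 units^2


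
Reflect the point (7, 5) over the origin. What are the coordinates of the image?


Transformation: reflection
Original point: (7, 5)
Rule for reflection through the origin: (x, y) -> (-x, -y)
Apply: (7, 5) -> (-7, -5)
(-7, -5)


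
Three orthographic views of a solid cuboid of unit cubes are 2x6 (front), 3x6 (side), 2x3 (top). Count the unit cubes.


Orthographic views of a solid rectangular block:
Front view 2 x 6 -> length = 2, height = 6
Side view 3 x 6 -> width = 3, height = 6 (consistent)
Top view 2 x 3 -> confirms length = 2, width = 3
The block is 2 x 3 x 6.
Total unit cubes = 2 * 3 * 6 = 36
36 unit cubes


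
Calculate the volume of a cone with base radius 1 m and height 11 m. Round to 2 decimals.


Shape: cone
Radius r = 1 m, Height h = 11 m
Formula: V = (1/3) * pi * r^2 * h
r^2 = 1
pi * r^2 * h = pi * 1 * 11 = 11 * pi
V = 11 * pi / 3
V = 11.52
11.52 m^3


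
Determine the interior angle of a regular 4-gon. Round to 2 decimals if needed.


Shape: regular square (4 sides)
Formula: interior angle = (n - 2) * 180 / n
(n - 2) = 2
(n - 2) * 180 = 360
angle = 360 / 4
angle = 90
90 degrees


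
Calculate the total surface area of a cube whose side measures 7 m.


Shape: cube
Side s = 7 m
A cube has 6 square faces.
Formula: SA = 6 * s^2
s^2 = 49
SA = 6 * 49
SA = 294
294 m^2


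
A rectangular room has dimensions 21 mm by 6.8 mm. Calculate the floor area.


Shape: rectangle
Length l = 21 mm, Width w = 6.8 mm
Formula: A = l * w
A = 21 * 6.8
A = 142.8
142.8 mm^2


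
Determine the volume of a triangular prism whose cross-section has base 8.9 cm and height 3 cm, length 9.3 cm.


Shape: triangular prism
Triangle base = 8.9 cm, triangle height = 3 cm, prism length L = 9.3 cm
Formula: V = (1/2 * b * h_tri) * L
Cross-section area = 0.5 * 8.9 * 3 = 13.35
V = 13.35 * 9.3
V = 124.155
124.155 cm^3


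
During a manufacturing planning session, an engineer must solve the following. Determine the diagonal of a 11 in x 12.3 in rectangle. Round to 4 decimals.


Shape: rectangle (diagonal via Pythagoras)
Sides: 11 in and 12.3 in
Formula: d = sqrt(l^2 + w^2)
l^2 = 121, w^2 = 151.29
l^2 + w^2 = 272.29
d = sqrt(272.29)
d = 16.5012
16.5012 in


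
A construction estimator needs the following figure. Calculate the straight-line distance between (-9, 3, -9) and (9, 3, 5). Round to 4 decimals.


3D distance between two points
P1 = (-9, 3, -9), P2 = (9, 3, 5)
Formula: d = sqrt((x2-x1)^2 + (y2-y1)^2 + (z2-z1)^2)
dx = 9 - -9 = 18
dy = 3 - 3 = 0
dz = 5 - -9 = 14
dx^2 + dy^2 + dz^2 = 324 + 0 + 196 = 520
d = sqrt(520)
d = 22.8035
22.8035 units


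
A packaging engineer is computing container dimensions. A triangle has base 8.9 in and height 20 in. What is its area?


Shape: triangle
Base b = 8.9 in, Height h = 20 in
Formula: A = (1/2) * b * h
A = 0.5 * 8.9 * 20
A = 0.5 * 178
A = 89
89 in^2


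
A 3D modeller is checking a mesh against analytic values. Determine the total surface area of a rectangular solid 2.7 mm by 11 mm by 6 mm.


Shape: rectangular prism
l = 2.7 mm, w = 11 mm, h = 6 mm
Formula: SA = 2(lw + lh + wh)
lw = 29.7, lh = 16.2, wh = 66
lw + lh + wh = 111.9
SA = 2 * 111.9
SA = 223.8
223.8 mm^2


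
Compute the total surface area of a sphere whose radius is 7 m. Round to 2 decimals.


Shape: sphere
Radius r = 7 m
Formula: SA = 4 * pi * r^2
r^2 = 49
SA = 4 * pi * 49
SA = 196 * pi
SA = 615.75
615.75 m^2


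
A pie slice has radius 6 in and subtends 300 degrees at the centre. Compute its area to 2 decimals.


Shape: circular sector
Radius r = 6 in, Angle = 300 degrees
Formula: A = (angle/360) * pi * r^2
r^2 = 36
Fraction of circle = 300/360
A = (300/360) * pi * 36
A = 30 * pi
A = 94.25
94.25 in^2


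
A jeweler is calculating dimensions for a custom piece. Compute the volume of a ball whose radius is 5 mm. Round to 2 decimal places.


Shape: sphere
Radius r = 5 mm
Formula: V = (4/3) * pi * r^3
r^3 = 125
(4/3) * 125 = 166.666667
V = 166.666667 * pi
V = 523.6
523.6 mm^3


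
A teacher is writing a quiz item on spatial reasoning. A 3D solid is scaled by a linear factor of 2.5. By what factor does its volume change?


Linear scale factor k = 2.5
Rule: under a linear scaling by k, volumes scale by k^3.
k^3 = 2.5 * 2.5 * 2.5
k^3 = 6.25 * 2.5
k^3 = 15.625
Volume scales by a factor of 15.625.
15.625 (dimensionless)


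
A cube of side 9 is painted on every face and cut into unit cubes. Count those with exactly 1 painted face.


Large cube: 9 x 9 x 9, cut into unit cubes.
n = 9, so n - 2 = 7
Cubes with 1 painted face lie in the interior of each face.
A cube has 6 faces; each contributes (n - 2)^2 = 49 such cubes.
Count = 6 * 49 = 294
294 unit cubes


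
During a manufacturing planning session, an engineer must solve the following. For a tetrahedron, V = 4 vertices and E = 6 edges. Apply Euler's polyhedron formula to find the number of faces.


Polyhedron: tetrahedron
Euler's formula for convex polyhedra: V - E + F = 2
Given: V = 4 vertices and E = 6 edges
Solve for F:
F = 2 + E - V = 2 + 6 - 4 = 4
4 faces


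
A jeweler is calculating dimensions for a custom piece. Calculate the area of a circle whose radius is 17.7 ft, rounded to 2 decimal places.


Shape: circle
Radius r = 17.7 ft
Formula: A = pi * r^2
r^2 = 17.7^2 = 313.29
A = pi * 313.29
A = 984.23
984.23 ft^2


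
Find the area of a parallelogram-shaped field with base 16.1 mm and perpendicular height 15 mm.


Shape: parallelogram
Base b = 16.1 mm, Height h = 15 mm
Formula: A = b * h
A = 16.1 * 15
A = 241.5
241.5 mm^2


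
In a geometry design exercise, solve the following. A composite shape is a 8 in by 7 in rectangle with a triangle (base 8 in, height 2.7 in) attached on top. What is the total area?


Composite shape: rectangle + triangle
Rectangle area = 8 * 7 = 56
Triangle area = 0.5 * 8 * 2.7 = 10.8
Total = 56 + 10.8
Total = 66.8
66.8 in^2


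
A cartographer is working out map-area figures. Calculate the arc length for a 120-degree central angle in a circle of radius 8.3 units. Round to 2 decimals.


Shape: circular arc
Radius r = 8.3 units, Angle = 120 degrees
Formula: L = (angle/360) * 2 * pi * r
2 * pi * r = 16.6 * pi
L = (120/360) * 16.6 * pi
L = 5.533333 * pi
L = 17.38
17.38 units


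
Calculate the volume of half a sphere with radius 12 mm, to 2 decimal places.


Shape: hemisphere (half of a sphere)
Radius r = 12 mm
Formula: V = (1/2) * (4/3) * pi * r^3 = (2/3) * pi * r^3
r^3 = 1728
(2/3) * 1728 = 1152
V = 1152 * pi
V = 3619.11
3619.11 mm^3


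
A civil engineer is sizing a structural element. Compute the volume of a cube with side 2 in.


Shape: cube
Side s = 2 in
Formula: V = s^3
V = 2 * 2 * 2
V = 4 * 2
V = 8
8 in^3


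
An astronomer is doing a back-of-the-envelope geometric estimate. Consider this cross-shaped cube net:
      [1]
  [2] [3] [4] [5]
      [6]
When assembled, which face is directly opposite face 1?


Net: cross layout. Take square 3 as the base (bottom).
Fold the four squares in the horizontal row up around 3: 2 -> left, 4 -> right, 5 wraps to the top.
Fold 1 and 6 up from 3: 1 -> back, 6 -> front.
Opposite pairs are therefore: (1, 6), (2, 4), (3, 5).
Face 1 is opposite face 6.
face 6


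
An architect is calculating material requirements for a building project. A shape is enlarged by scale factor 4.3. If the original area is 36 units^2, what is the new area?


Linear scale factor k = 4.3
Original area = 36 units^2
Rule: under a linear scaling by k, areas scale by k^2.
k^2 = 4.3^2 = 18.49
New area = 36 * 18.49
New area = 665.64
665.64 units^2


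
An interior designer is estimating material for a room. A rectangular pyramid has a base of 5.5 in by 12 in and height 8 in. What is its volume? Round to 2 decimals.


Shape: rectangular pyramid
Base: 5.5 in x 12 in, Height h = 8 in
Formula: V = (1/3) * base_area * h
base_area = 5.5 * 12 = 66
base_area * h = 66 * 8 = 528
V = 528 / 3
V = 176
176 in^3


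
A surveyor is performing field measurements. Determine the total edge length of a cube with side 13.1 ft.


Shape: cube
Side s = 13.1 ft
A cube has 12 edges, all equal.
Formula: total edge length = 12 * s
Total = 12 * 13.1
Total = 157.2
157.2 ft


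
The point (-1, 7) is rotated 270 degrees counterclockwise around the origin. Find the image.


Transformation: rotation about the origin
Original point: (-1, 7)
Rule for 270 deg counterclockwise: (x, y) -> (y, -x)
Apply: (-1, 7) -> (7, 1)
(7, 1)


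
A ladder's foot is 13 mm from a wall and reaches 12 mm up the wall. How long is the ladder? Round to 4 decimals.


Shape: right triangle
Legs a = 13 mm, b = 12 mm
Formula: c = sqrt(a^2 + b^2)
a^2 = 169, b^2 = 144
a^2 + b^2 = 313
c = sqrt(313)
c = 17.6918
17.6918 mm


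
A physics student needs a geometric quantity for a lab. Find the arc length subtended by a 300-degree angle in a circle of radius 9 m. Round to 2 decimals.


Shape: circular arc
Radius r = 9 m, Angle = 300 degrees
Formula: L = (angle/360) * 2 * pi * r
2 * pi * r = 18 * pi
L = (300/360) * 18 * pi
L = 15 * pi
L = 47.12
47.12 m


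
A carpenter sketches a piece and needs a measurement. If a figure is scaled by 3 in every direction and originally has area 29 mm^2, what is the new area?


Linear scale factor k = 3
Original area = 29 mm^2
Rule: under a linear scaling by k, areas scale by k^2.
k^2 = 3^2 = 9
New area = 29 * 9
New area = 261
261 mm^2


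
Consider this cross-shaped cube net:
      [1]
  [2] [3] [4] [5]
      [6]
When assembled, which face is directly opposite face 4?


Net: cross layout. Take square 3 as the base (bottom).
Fold the four squares in the horizontal row up around 3: 2 -> left, 4 -> right, 5 wraps to the top.
Fold 1 and 6 up from 3: 1 -> back, 6 -> front.
Opposite pairs are therefore: (1, 6), (2, 4), (3, 5).
Face 4 is opposite face 2.
face 2


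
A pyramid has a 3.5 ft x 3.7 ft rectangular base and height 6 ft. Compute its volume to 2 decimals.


Shape: rectangular pyramid
Base: 3.5 ft x 3.7 ft, Height h = 6 ft
Formula: V = (1/3) * base_area * h
base_area = 3.5 * 3.7 = 12.95
base_area * h = 12.95 * 6 = 77.7
V = 77.7 / 3
V = 25.9
25.9 ft^3


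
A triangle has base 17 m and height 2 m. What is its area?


Shape: triangle
Base b = 17 m, Height h = 2 m
Formula: A = (1/2) * b * h
A = 0.5 * 17 * 2
A = 0.5 * 34
A = 17
17 m^2


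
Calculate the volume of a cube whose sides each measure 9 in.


Shape: cube
Side s = 9 in
Formula: V = s^3
V = 9 * 9 * 9
V = 81 * 9
V = 729
729 in^3


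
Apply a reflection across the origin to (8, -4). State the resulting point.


Transformation: reflection
Original point: (8, -4)
Rule for reflection through the origin: (x, y) -> (-x, -y)
Apply: (8, -4) -> (-8, 4)
(-8, 4)


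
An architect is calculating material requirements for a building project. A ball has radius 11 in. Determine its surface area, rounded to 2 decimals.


Shape: sphere
Radius r = 11 in
Formula: SA = 4 * pi * r^2
r^2 = 121
SA = 4 * pi * 121
SA = 484 * pi
SA = 1520.53
1520.53 in^2


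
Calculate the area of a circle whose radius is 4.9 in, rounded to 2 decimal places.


Shape: circle
Radius r = 4.9 in
Formula: A = pi * r^2
r^2 = 4.9^2 = 24.01
A = pi * 24.01
A = 75.43
75.43 in^2


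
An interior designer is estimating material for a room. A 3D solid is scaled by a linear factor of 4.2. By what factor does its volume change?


Linear scale factor k = 4.2
Rule: under a linear scaling by k, volumes scale by k^3.
k^3 = 4.2 * 4.2 * 4.2
k^3 = 17.64 * 4.2
k^3 = 74.088
Volume scales by a factor of 74.088.
74.088 (dimensionless)


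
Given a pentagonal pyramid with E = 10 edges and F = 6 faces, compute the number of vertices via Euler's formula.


Polyhedron: pentagonal pyramid
Euler's formula for convex polyhedra: V - E + F = 2
Given: E = 10 edges and F = 6 faces
Solve for V:
V = 2 + E - F = 2 + 10 - 6 = 6
6 vertices


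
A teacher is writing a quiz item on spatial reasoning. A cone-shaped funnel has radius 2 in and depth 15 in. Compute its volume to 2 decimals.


Shape: cone
Radius r = 2 in, Height h = 15 in
Formula: V = (1/3) * pi * r^2 * h
r^2 = 4
pi * r^2 * h = pi * 4 * 15 = 60 * pi
V = 60 * pi / 3
V = 62.83
62.83 in^3


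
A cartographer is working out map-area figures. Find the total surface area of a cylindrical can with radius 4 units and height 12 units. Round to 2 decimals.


Shape: closed cylinder
Radius r = 4 units, Height h = 12 units
Formula: SA = 2*pi*r^2 + 2*pi*r*h = 2*pi*r*(r + h)
r + h = 16
2 * r * (r + h) = 2 * 4 * 16 = 128
SA = 128 * pi
SA = 402.12
402.12 units^2


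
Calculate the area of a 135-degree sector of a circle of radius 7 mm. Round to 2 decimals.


Shape: circular sector
Radius r = 7 mm, Angle = 135 degrees
Formula: A = (angle/360) * pi * r^2
r^2 = 49
Fraction of circle = 135/360
A = (135/360) * pi * 49
A = 18.375 * pi
A = 57.73
57.73 mm^2


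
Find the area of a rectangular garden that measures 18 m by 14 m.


Shape: rectangle
Length l = 18 m, Width w = 14 m
Formula: A = l * w
A = 18 * 14
A = 252
252 m^2


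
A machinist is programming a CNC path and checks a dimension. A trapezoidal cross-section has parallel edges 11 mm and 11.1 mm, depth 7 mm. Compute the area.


Shape: trapezoid
Parallel sides a = 11 mm, b = 11.1 mm; Height h = 7 mm
Formula: A = (a + b) * h / 2
a + b = 11 + 11.1 = 22.1
A = 22.1 * 7 / 2
A = 154.7 / 2
A = 77.35
77.35 mm^2


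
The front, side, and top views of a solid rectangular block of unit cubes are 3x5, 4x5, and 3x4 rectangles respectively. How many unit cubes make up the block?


Orthographic views of a solid rectangular block:
Front view 3 x 5 -> length = 3, height = 5
Side view 4 x 5 -> width = 4, height = 5 (consistent)
Top view 3 x 4 -> confirms length = 3, width = 4
The block is 3 x 4 x 5.
Total unit cubes = 3 * 4 * 5 = 60
60 unit cubes


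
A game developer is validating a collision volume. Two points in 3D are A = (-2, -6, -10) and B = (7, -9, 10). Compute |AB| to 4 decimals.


3D distance between two points
P1 = (-2, -6, -10), P2 = (7, -9, 10)
Formula: d = sqrt((x2-x1)^2 + (y2-y1)^2 + (z2-z1)^2)
dx = 7 - -2 = 9
dy = -9 - -6 = -3
dz = 10 - -10 = 20
dx^2 + dy^2 + dz^2 = 81 + 9 + 400 = 490
d = sqrt(490)
d = 22.1359
22.1359 units


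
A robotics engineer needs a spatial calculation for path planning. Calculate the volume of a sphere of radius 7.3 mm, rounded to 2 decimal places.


Shape: sphere
Radius r = 7.3 mm
Formula: V = (4/3) * pi * r^3
r^3 = 389.017
(4/3) * 389.017 = 518.689333
V = 518.689333 * pi
V = 1629.51
1629.51 mm^3


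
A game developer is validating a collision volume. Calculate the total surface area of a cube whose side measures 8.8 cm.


Shape: cube
Side s = 8.8 cm
A cube has 6 square faces.
Formula: SA = 6 * s^2
s^2 = 77.44
SA = 6 * 77.44
SA = 464.64
464.64 cm^2


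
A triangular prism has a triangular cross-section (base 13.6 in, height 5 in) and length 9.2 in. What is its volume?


Shape: triangular prism
Triangle base = 13.6 in, triangle height = 5 in, prism length L = 9.2 in
Formula: V = (1/2 * b * h_tri) * L
Cross-section area = 0.5 * 13.6 * 5 = 34
V = 34 * 9.2
V = 312.8
312.8 in^3


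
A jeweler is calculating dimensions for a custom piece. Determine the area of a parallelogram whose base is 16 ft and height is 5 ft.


Shape: parallelogram
Base b = 16 ft, Height h = 5 ft
Formula: A = b * h
A = 16 * 5
A = 80
80 ft^2


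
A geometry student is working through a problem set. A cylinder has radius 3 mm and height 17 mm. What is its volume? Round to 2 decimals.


Shape: cylinder
Radius r = 3 mm, Height h = 17 mm
Formula: V = pi * r^2 * h
r^2 = 9
V = pi * 9 * 17
V = 153 * pi
V = 480.66
480.66 mm^3


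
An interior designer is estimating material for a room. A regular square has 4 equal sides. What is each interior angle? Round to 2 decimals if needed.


Shape: regular square (4 sides)
Formula: interior angle = (n - 2) * 180 / n
(n - 2) = 2
(n - 2) * 180 = 360
angle = 360 / 4
angle = 90
90 degrees


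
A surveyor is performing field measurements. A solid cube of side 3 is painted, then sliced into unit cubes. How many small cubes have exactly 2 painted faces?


Large cube: 3 x 3 x 3, cut into unit cubes.
n = 3, so n - 2 = 1
Cubes with 2 painted faces lie along the edges, excluding corners.
A cube has 12 edges; each contributes (n - 2) = 1 such cubes.
Count = 12 * 1 = 12
12 unit cubes


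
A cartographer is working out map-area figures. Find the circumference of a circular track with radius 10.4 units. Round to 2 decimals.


Shape: circle
Radius r = 10.4 units
Formula: C = 2 * pi * r
C = 2 * pi * 10.4
C = 20.8 * pi
C = 65.35
65.35 units


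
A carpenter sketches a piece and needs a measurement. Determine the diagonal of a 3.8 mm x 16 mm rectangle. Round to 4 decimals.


Shape: rectangle (diagonal via Pythagoras)
Sides: 3.8 mm and 16 mm
Formula: d = sqrt(l^2 + w^2)
l^2 = 14.44, w^2 = 256
l^2 + w^2 = 270.44
d = sqrt(270.44)
d = 16.4451
16.4451 mm


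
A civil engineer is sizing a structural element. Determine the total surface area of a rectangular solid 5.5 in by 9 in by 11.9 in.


Shape: rectangular prism
l = 5.5 in, w = 9 in, h = 11.9 in
Formula: SA = 2(lw + lh + wh)
lw = 49.5, lh = 65.45, wh = 107.1
lw + lh + wh = 222.05
SA = 2 * 222.05
SA = 444.1
444.1 in^2


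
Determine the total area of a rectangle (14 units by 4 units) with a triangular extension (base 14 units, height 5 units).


Composite shape: rectangle + triangle
Rectangle area = 14 * 4 = 56
Triangle area = 0.5 * 14 * 5 = 35
Total = 56 + 35
Total = 91
91 units^2


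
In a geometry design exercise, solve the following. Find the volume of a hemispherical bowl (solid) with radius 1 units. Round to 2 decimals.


Shape: hemisphere (half of a sphere)
Radius r = 1 units
Formula: V = (1/2) * (4/3) * pi * r^3 = (2/3) * pi * r^3
r^3 = 1
(2/3) * 1 = 0.666667
V = 0.666667 * pi
V = 2.09
2.09 units^3


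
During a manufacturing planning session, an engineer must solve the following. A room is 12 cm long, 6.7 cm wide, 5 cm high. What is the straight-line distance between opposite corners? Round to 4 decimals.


Shape: rectangular box (space diagonal)
l = 12 cm, w = 6.7 cm, h = 5 cm
Visualize: the diagonal of the base, then a right triangle with that diagonal and the height.
Formula: d = sqrt(l^2 + w^2 + h^2)
l^2 + w^2 + h^2 = 144 + 44.89 + 25 = 213.89
d = sqrt(213.89)
d = 14.625
14.625 cm


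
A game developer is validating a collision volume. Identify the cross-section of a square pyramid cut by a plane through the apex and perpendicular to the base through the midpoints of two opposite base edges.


Solid: square pyramid
Cutting plane: through the apex and perpendicular to the base through the midpoints of two opposite base edges
Visualize the intersection of the plane with the solid's surface.
The boundary of the cut region is a isosceles triangle.
isosceles triangle


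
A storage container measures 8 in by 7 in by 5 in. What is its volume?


Shape: rectangular prism
l = 8 in, w = 7 in, h = 5 in
Formula: V = l * w * h
V = 8 * 7 * 5
V = 56 * 5
V = 280
280 in^3


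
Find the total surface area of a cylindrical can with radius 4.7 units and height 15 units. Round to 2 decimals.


Shape: closed cylinder
Radius r = 4.7 units, Height h = 15 units
Formula: SA = 2*pi*r^2 + 2*pi*r*h = 2*pi*r*(r + h)
r + h = 19.7
2 * r * (r + h) = 2 * 4.7 * 19.7 = 185.18
SA = 185.18 * pi
SA = 581.76
581.76 units^2


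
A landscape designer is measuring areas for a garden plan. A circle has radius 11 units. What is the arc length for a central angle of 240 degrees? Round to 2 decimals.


Shape: circular arc
Radius r = 11 units, Angle = 240 degrees
Formula: L = (angle/360) * 2 * pi * r
2 * pi * r = 22 * pi
L = (240/360) * 22 * pi
L = 14.666667 * pi
L = 46.08
46.08 units


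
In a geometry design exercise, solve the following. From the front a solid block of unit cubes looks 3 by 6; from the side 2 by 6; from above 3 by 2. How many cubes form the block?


Orthographic views of a solid rectangular block:
Front view 3 x 6 -> length = 3, height = 6
Side view 2 x 6 -> width = 2, height = 6 (consistent)
Top view 3 x 2 -> confirms length = 3, width = 2
The block is 3 x 2 x 6.
Total unit cubes = 3 * 2 * 6 = 36
36 unit cubes


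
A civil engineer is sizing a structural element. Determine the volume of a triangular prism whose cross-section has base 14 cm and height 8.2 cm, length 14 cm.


Shape: triangular prism
Triangle base = 14 cm, triangle height = 8.2 cm, prism length L = 14 cm
Formula: V = (1/2 * b * h_tri) * L
Cross-section area = 0.5 * 14 * 8.2 = 57.4
V = 57.4 * 14
V = 803.6
803.6 cm^3


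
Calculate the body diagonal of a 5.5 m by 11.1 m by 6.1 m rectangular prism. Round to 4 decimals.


Shape: rectangular box (space diagonal)
l = 5.5 m, w = 11.1 m, h = 6.1 m
Visualize: the diagonal of the base, then a right triangle with that diagonal and the height.
Formula: d = sqrt(l^2 + w^2 + h^2)
l^2 + w^2 + h^2 = 30.25 + 123.21 + 37.21 = 190.67
d = sqrt(190.67)
d = 13.8083
13.8083 m


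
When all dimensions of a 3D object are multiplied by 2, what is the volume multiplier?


Linear scale factor k = 2
Rule: under a linear scaling by k, volumes scale by k^3.
k^3 = 2 * 2 * 2
k^3 = 4 * 2
k^3 = 8
Volume scales by a factor of 8.
8 (dimensionless)


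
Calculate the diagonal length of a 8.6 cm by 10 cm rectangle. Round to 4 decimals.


Shape: rectangle (diagonal via Pythagoras)
Sides: 8.6 cm and 10 cm
Formula: d = sqrt(l^2 + w^2)
l^2 = 73.96, w^2 = 100
l^2 + w^2 = 173.96
d = sqrt(173.96)
d = 13.1894
13.1894 cm


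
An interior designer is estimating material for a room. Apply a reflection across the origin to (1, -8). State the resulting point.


Transformation: reflection
Original point: (1, -8)
Rule for reflection through the origin: (x, y) -> (-x, -y)
Apply: (1, -8) -> (-1, 8)
(-1, 8)


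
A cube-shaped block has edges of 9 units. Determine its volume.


Shape: cube
Side s = 9 units
Formula: V = s^3
V = 9 * 9 * 9
V = 81 * 9
V = 729
729 units^3


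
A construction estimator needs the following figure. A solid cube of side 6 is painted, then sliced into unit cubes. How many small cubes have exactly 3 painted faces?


Large cube: 6 x 6 x 6, cut into unit cubes.
Cubes with 3 painted faces are at the corners. A cube always has 8 corners.
Count = 8
8 unit cubes


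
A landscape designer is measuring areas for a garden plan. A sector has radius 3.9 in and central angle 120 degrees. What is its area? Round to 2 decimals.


Shape: circular sector
Radius r = 3.9 in, Angle = 120 degrees
Formula: A = (angle/360) * pi * r^2
r^2 = 15.21
Fraction of circle = 120/360
A = (120/360) * pi * 15.21
A = 5.07 * pi
A = 15.93
15.93 in^2


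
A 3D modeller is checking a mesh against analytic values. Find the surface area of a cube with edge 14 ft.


Shape: cube
Side s = 14 ft
A cube has 6 square faces.
Formula: SA = 6 * s^2
s^2 = 196
SA = 6 * 196
SA = 1176
1176 ft^2


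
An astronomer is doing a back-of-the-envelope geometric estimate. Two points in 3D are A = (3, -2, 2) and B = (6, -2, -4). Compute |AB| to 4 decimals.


3D distance between two points
P1 = (3, -2, 2), P2 = (6, -2, -4)
Formula: d = sqrt((x2-x1)^2 + (y2-y1)^2 + (z2-z1)^2)
dx = 6 - 3 = 3
dy = -2 - -2 = 0
dz = -4 - 2 = -6
dx^2 + dy^2 + dz^2 = 9 + 0 + 36 = 45
d = sqrt(45)
d = 6.7082
6.7082 units


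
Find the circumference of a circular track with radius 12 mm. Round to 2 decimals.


Shape: circle
Radius r = 12 mm
Formula: C = 2 * pi * r
C = 2 * pi * 12
C = 24 * pi
C = 75.4
75.4 mm


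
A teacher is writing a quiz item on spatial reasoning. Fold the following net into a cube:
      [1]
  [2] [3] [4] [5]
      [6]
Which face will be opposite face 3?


Net: cross layout. Take square 3 as the base (bottom).
Fold the four squares in the horizontal row up around 3: 2 -> left, 4 -> right, 5 wraps to the top.
Fold 1 and 6 up from 3: 1 -> back, 6 -> front.
Opposite pairs are therefore: (1, 6), (2, 4), (3, 5).
Face 3 is opposite face 5.
face 5


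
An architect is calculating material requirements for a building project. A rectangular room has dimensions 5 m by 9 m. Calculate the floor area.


Shape: rectangle
Length l = 5 m, Width w = 9 m
Formula: A = l * w
A = 5 * 9
A = 45
45 m^2


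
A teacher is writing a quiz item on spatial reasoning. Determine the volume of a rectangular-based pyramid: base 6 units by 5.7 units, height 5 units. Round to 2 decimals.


Shape: rectangular pyramid
Base: 6 units x 5.7 units, Height h = 5 units
Formula: V = (1/3) * base_area * h
base_area = 6 * 5.7 = 34.2
base_area * h = 34.2 * 5 = 171
V = 171 / 3
V = 57
57 units^3


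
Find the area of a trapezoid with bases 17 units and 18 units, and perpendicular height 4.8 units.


Shape: trapezoid
Parallel sides a = 17 units, b = 18 units; Height h = 4.8 units
Formula: A = (a + b) * h / 2
a + b = 17 + 18 = 35
A = 35 * 4.8 / 2
A = 168 / 2
A = 84
84 units^2


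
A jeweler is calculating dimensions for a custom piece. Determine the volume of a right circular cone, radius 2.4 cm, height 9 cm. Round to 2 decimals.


Shape: cone
Radius r = 2.4 cm, Height h = 9 cm
Formula: V = (1/3) * pi * r^2 * h
r^2 = 5.76
pi * r^2 * h = pi * 5.76 * 9 = 51.84 * pi
V = 51.84 * pi / 3
V = 54.29
54.29 cm^3


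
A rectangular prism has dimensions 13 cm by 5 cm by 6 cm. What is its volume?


Shape: rectangular prism
l = 13 cm, w = 5 cm, h = 6 cm
Formula: V = l * w * h
V = 13 * 5 * 6
V = 65 * 6
V = 390
390 cm^3


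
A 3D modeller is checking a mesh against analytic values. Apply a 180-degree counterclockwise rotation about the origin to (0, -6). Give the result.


Transformation: rotation about the origin
Original point: (0, -6)
Rule for 180 deg: (x, y) -> (-x, -y)
Apply: (0, -6) -> (0, 6)
(0, 6)


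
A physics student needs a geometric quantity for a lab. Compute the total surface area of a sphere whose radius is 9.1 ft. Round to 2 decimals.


Shape: sphere
Radius r = 9.1 ft
Formula: SA = 4 * pi * r^2
r^2 = 82.81
SA = 4 * pi * 82.81
SA = 331.24 * pi
SA = 1040.62
1040.62 ft^2


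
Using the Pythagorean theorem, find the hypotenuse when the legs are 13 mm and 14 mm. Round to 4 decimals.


Shape: right triangle
Legs a = 13 mm, b = 14 mm
Formula: c = sqrt(a^2 + b^2)
a^2 = 169, b^2 = 196
a^2 + b^2 = 365
c = sqrt(365)
c = 19.105
19.105 mm


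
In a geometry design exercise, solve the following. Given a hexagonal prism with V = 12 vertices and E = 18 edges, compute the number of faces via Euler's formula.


Polyhedron: hexagonal prism
Euler's formula for convex polyhedra: V - E + F = 2
Given: V = 12 vertices and E = 18 edges
Solve for F:
F = 2 + E - V = 2 + 18 - 12 = 8
8 faces


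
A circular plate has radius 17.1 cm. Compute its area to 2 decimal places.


Shape: circle
Radius r = 17.1 cm
Formula: A = pi * r^2
r^2 = 17.1^2 = 292.41
A = pi * 292.41
A = 918.63
918.63 cm^2


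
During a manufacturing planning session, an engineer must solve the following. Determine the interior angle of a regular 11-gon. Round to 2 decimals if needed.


Shape: regular hendecagon (11 sides)
Formula: interior angle = (n - 2) * 180 / n
(n - 2) = 9
(n - 2) * 180 = 1620
angle = 1620 / 11
angle = 147.27
147.27 degrees


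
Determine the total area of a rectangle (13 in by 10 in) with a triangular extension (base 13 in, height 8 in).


Composite shape: rectangle + triangle
Rectangle area = 13 * 10 = 130
Triangle area = 0.5 * 13 * 8 = 52
Total = 130 + 52
Total = 182
182 in^2


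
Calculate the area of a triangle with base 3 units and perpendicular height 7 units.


Shape: triangle
Base b = 3 units, Height h = 7 units
Formula: A = (1/2) * b * h
A = 0.5 * 3 * 7
A = 0.5 * 21
A = 10.5
10.5 units^2


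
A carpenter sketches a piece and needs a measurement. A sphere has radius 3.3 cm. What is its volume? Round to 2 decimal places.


Shape: sphere
Radius r = 3.3 cm
Formula: V = (4/3) * pi * r^3
r^3 = 35.937
(4/3) * 35.937 = 47.916
V = 47.916 * pi
V = 150.53
150.53 cm^3


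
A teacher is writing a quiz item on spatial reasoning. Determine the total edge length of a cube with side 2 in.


Shape: cube
Side s = 2 in
A cube has 12 edges, all equal.
Formula: total edge length = 12 * s
Total = 12 * 2
Total = 24
24 in


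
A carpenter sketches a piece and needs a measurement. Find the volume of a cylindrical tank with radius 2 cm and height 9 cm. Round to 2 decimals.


Shape: cylinder
Radius r = 2 cm, Height h = 9 cm
Formula: V = pi * r^2 * h
r^2 = 4
V = pi * 4 * 9
V = 36 * pi
V = 113.1
113.1 cm^3


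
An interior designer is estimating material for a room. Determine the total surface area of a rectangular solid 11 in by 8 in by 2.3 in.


Shape: rectangular prism
l = 11 in, w = 8 in, h = 2.3 in
Formula: SA = 2(lw + lh + wh)
lw = 88, lh = 25.3, wh = 18.4
lw + lh + wh = 131.7
SA = 2 * 131.7
SA = 263.4
263.4 in^2
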